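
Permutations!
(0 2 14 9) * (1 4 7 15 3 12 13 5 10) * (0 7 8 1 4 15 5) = (0 2 14 9 7 5 10 4 8 1 15 3 12 13) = [2, 15, 14, 12, 8, 10, 6, 5, 1, 7, 4, 11, 13, 0, 9, 3]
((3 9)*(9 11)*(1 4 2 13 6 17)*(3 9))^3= ((1 4 2 13 6 17)(3 11))^3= (1 13)(2 17)(3 11)(4 6)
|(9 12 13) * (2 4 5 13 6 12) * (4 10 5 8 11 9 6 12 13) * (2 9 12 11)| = 10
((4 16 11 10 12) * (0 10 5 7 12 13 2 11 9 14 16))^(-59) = (0 11 4 2 12 13 7 10 5)(9 14 16)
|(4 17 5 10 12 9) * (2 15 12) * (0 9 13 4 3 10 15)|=30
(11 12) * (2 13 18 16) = (2 13 18 16)(11 12) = [0, 1, 13, 3, 4, 5, 6, 7, 8, 9, 10, 12, 11, 18, 14, 15, 2, 17, 16]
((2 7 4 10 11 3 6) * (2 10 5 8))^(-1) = ((2 7 4 5 8)(3 6 10 11))^(-1) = (2 8 5 4 7)(3 11 10 6)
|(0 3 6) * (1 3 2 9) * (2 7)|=7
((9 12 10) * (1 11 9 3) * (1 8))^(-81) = ((1 11 9 12 10 3 8))^(-81) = (1 12 8 9 3 11 10)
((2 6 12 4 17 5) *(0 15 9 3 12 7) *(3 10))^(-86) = ((0 15 9 10 3 12 4 17 5 2 6 7))^(-86) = (0 6 5 4 3 9)(2 17 12 10 15 7)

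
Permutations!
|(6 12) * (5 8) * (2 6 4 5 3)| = 7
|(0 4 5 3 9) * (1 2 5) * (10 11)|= 14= |(0 4 1 2 5 3 9)(10 11)|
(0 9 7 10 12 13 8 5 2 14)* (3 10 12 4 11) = (0 9 7 12 13 8 5 2 14)(3 10 4 11) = [9, 1, 14, 10, 11, 2, 6, 12, 5, 7, 4, 3, 13, 8, 0]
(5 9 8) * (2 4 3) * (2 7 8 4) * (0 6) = [6, 1, 2, 7, 3, 9, 0, 8, 5, 4] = (0 6)(3 7 8 5 9 4)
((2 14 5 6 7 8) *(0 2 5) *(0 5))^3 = ((0 2 14 5 6 7 8))^3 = (0 5 8 14 7 2 6)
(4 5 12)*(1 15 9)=(1 15 9)(4 5 12)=[0, 15, 2, 3, 5, 12, 6, 7, 8, 1, 10, 11, 4, 13, 14, 9]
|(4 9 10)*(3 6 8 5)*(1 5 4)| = 8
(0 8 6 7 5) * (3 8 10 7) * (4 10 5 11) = (0 5)(3 8 6)(4 10 7 11) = [5, 1, 2, 8, 10, 0, 3, 11, 6, 9, 7, 4]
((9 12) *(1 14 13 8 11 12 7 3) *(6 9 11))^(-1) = ((1 14 13 8 6 9 7 3)(11 12))^(-1) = (1 3 7 9 6 8 13 14)(11 12)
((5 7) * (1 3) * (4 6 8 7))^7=((1 3)(4 6 8 7 5))^7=(1 3)(4 8 5 6 7)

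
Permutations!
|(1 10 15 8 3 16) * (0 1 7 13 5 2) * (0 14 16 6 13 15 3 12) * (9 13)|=15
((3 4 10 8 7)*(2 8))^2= ((2 8 7 3 4 10))^2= (2 7 4)(3 10 8)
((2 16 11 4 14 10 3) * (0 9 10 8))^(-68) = (0 10 2 11 14)(3 16 4 8 9)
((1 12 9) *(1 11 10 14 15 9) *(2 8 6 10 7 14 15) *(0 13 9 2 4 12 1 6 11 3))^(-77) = (0 3 9 13)(2 7 12 15 11 4 10 8 14 6)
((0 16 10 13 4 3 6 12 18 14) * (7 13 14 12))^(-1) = (0 14 10 16)(3 4 13 7 6)(12 18)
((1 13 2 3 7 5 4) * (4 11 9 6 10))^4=((1 13 2 3 7 5 11 9 6 10 4))^4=(1 7 6 13 5 10 2 11 4 3 9)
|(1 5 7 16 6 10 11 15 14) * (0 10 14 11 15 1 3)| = |(0 10 15 11 1 5 7 16 6 14 3)| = 11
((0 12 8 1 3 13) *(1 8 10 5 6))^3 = ((0 12 10 5 6 1 3 13))^3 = (0 5 3 12 6 13 10 1)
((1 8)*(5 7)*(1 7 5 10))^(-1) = ((1 8 7 10))^(-1) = (1 10 7 8)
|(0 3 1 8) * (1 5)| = |(0 3 5 1 8)| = 5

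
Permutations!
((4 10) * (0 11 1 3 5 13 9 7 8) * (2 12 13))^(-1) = ((0 11 1 3 5 2 12 13 9 7 8)(4 10))^(-1) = (0 8 7 9 13 12 2 5 3 1 11)(4 10)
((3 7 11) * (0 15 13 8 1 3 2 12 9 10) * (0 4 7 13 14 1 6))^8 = (15)(2 12 9 10 4 7 11)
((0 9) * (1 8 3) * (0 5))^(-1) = ((0 9 5)(1 8 3))^(-1) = (0 5 9)(1 3 8)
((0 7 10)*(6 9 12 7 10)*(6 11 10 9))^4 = (0 11 12)(7 9 10)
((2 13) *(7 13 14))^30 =(2 7)(13 14)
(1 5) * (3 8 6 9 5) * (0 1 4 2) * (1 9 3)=[9, 1, 0, 8, 2, 4, 3, 7, 6, 5]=(0 9 5 4 2)(3 8 6)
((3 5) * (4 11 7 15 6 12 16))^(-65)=((3 5)(4 11 7 15 6 12 16))^(-65)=(3 5)(4 12 15 11 16 6 7)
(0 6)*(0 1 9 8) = [6, 9, 2, 3, 4, 5, 1, 7, 0, 8] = (0 6 1 9 8)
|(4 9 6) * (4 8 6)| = 2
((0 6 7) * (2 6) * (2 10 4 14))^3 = (0 14 7 4 6 10 2)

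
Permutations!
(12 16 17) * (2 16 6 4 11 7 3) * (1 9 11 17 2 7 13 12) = [0, 9, 16, 7, 17, 5, 4, 3, 8, 11, 10, 13, 6, 12, 14, 15, 2, 1] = (1 9 11 13 12 6 4 17)(2 16)(3 7)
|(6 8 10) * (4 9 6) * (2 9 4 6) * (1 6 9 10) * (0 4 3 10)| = 6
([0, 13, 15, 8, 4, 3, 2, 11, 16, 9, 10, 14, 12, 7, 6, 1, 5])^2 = (1 7 14 2)(3 16)(5 8)(6 15 13 11)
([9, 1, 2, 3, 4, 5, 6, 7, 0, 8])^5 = [8, 1, 2, 3, 4, 5, 6, 7, 9, 0]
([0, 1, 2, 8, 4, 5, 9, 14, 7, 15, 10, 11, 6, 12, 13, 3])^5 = (3 12 8 6 7 9 14 15 13)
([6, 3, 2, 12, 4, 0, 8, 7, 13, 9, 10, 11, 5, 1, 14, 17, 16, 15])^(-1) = [5, 13, 2, 1, 4, 12, 0, 7, 6, 9, 10, 11, 3, 8, 14, 17, 16, 15]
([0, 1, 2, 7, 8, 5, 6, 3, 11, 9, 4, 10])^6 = [0, 1, 2, 3, 11, 5, 6, 7, 10, 9, 8, 4]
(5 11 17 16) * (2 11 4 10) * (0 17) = (0 17 16 5 4 10 2 11) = [17, 1, 11, 3, 10, 4, 6, 7, 8, 9, 2, 0, 12, 13, 14, 15, 5, 16]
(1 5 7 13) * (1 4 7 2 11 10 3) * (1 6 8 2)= (1 5)(2 11 10 3 6 8)(4 7 13)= [0, 5, 11, 6, 7, 1, 8, 13, 2, 9, 3, 10, 12, 4]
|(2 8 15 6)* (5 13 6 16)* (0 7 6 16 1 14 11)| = |(0 7 6 2 8 15 1 14 11)(5 13 16)| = 9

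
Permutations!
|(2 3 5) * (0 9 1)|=|(0 9 1)(2 3 5)|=3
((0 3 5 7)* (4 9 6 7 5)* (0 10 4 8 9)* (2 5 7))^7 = ((0 3 8 9 6 2 5 7 10 4))^7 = (0 7 6 3 10 2 8 4 5 9)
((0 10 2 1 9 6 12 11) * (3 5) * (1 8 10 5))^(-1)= (0 11 12 6 9 1 3 5)(2 10 8)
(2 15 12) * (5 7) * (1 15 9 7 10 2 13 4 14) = (1 15 12 13 4 14)(2 9 7 5 10) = [0, 15, 9, 3, 14, 10, 6, 5, 8, 7, 2, 11, 13, 4, 1, 12]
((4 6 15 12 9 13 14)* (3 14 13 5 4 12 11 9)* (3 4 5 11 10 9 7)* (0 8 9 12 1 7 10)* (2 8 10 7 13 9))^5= ((0 10 12 4 6 15)(1 13 9 11 7 3 14)(2 8))^5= (0 15 6 4 12 10)(1 3 11 13 14 7 9)(2 8)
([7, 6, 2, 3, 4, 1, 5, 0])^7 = [7, 6, 2, 3, 4, 1, 5, 0]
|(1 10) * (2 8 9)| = 6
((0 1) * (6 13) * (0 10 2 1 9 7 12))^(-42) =((0 9 7 12)(1 10 2)(6 13))^(-42) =(13)(0 7)(9 12)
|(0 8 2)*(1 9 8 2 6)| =|(0 2)(1 9 8 6)| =4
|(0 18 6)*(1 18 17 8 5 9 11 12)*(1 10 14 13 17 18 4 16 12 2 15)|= 42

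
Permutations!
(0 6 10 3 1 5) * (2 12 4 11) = (0 6 10 3 1 5)(2 12 4 11) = [6, 5, 12, 1, 11, 0, 10, 7, 8, 9, 3, 2, 4]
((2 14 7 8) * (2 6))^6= ((2 14 7 8 6))^6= (2 14 7 8 6)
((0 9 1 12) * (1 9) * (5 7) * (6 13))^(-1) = ((0 1 12)(5 7)(6 13))^(-1) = (0 12 1)(5 7)(6 13)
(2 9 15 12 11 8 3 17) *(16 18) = (2 9 15 12 11 8 3 17)(16 18) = [0, 1, 9, 17, 4, 5, 6, 7, 3, 15, 10, 8, 11, 13, 14, 12, 18, 2, 16]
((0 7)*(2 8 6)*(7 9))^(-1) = (0 7 9)(2 6 8)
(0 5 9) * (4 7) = (0 5 9)(4 7) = [5, 1, 2, 3, 7, 9, 6, 4, 8, 0]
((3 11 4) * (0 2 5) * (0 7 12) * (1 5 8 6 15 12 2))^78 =(0 6 7)(1 15 2)(5 12 8)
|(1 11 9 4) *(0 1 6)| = 6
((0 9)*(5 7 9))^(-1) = (0 9 7 5)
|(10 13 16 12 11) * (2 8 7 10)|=8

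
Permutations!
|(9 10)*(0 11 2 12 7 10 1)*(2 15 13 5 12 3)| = |(0 11 15 13 5 12 7 10 9 1)(2 3)| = 10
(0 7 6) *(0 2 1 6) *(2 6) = (0 7)(1 2) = [7, 2, 1, 3, 4, 5, 6, 0]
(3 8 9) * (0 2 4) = [2, 1, 4, 8, 0, 5, 6, 7, 9, 3] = (0 2 4)(3 8 9)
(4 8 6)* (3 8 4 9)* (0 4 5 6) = (0 4 5 6 9 3 8) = [4, 1, 2, 8, 5, 6, 9, 7, 0, 3]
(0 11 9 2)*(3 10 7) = [11, 1, 0, 10, 4, 5, 6, 3, 8, 2, 7, 9] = (0 11 9 2)(3 10 7)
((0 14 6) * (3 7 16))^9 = (16)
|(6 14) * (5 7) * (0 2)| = |(0 2)(5 7)(6 14)| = 2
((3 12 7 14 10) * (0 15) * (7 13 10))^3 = ((0 15)(3 12 13 10)(7 14))^3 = (0 15)(3 10 13 12)(7 14)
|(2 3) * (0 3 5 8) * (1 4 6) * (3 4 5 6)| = 8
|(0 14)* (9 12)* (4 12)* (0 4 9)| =4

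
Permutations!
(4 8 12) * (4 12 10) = (12)(4 8 10) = [0, 1, 2, 3, 8, 5, 6, 7, 10, 9, 4, 11, 12]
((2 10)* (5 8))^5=(2 10)(5 8)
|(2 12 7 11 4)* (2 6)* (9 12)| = 7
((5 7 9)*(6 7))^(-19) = (5 6 7 9)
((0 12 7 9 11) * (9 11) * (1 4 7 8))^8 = (0 12 8 1 4 7 11)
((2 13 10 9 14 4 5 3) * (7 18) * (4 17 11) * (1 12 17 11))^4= (18)(1 12 17)(2 14 3 9 5 10 4 13 11)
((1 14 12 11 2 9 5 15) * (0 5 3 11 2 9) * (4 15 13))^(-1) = (0 2 12 14 1 15 4 13 5)(3 9 11) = ((0 5 13 4 15 1 14 12 2)(3 11 9))^(-1)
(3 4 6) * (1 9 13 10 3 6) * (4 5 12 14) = [0, 9, 2, 5, 1, 12, 6, 7, 8, 13, 3, 11, 14, 10, 4] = (1 9 13 10 3 5 12 14 4)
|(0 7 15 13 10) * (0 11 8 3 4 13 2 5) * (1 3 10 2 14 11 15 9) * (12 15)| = 18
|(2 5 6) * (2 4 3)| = |(2 5 6 4 3)| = 5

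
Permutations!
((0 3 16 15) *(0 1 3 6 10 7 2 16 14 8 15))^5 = (0 16 2 7 10 6)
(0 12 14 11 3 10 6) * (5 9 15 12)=(0 5 9 15 12 14 11 3 10 6)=[5, 1, 2, 10, 4, 9, 0, 7, 8, 15, 6, 3, 14, 13, 11, 12]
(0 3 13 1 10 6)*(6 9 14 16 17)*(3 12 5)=(0 12 5 3 13 1 10 9 14 16 17 6)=[12, 10, 2, 13, 4, 3, 0, 7, 8, 14, 9, 11, 5, 1, 16, 15, 17, 6]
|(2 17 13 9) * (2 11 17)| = 4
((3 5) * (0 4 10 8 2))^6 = ((0 4 10 8 2)(3 5))^6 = (0 4 10 8 2)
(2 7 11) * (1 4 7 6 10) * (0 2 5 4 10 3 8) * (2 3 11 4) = (0 3 8)(1 10)(2 6 11 5)(4 7) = [3, 10, 6, 8, 7, 2, 11, 4, 0, 9, 1, 5]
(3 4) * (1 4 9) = (1 4 3 9) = [0, 4, 2, 9, 3, 5, 6, 7, 8, 1]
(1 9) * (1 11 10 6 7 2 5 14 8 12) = (1 9 11 10 6 7 2 5 14 8 12) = [0, 9, 5, 3, 4, 14, 7, 2, 12, 11, 6, 10, 1, 13, 8]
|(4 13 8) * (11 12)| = 6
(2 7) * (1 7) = (1 7 2) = [0, 7, 1, 3, 4, 5, 6, 2]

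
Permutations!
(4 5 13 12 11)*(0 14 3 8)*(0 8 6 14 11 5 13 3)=(0 11 4 13 12 5 3 6 14)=[11, 1, 2, 6, 13, 3, 14, 7, 8, 9, 10, 4, 5, 12, 0]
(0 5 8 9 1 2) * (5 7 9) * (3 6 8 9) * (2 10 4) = (0 7 3 6 8 5 9 1 10 4 2) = [7, 10, 0, 6, 2, 9, 8, 3, 5, 1, 4]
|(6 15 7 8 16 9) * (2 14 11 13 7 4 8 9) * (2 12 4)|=8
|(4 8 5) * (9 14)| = 6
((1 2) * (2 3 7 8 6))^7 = (1 3 7 8 6 2)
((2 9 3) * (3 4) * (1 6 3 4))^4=((1 6 3 2 9))^4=(1 9 2 3 6)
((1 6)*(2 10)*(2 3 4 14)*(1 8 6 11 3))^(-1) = ((1 11 3 4 14 2 10)(6 8))^(-1) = (1 10 2 14 4 3 11)(6 8)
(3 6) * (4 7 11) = (3 6)(4 7 11) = [0, 1, 2, 6, 7, 5, 3, 11, 8, 9, 10, 4]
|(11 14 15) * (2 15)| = 4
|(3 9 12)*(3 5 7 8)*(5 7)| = 5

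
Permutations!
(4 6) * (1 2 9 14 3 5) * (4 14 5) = (1 2 9 5)(3 4 6 14) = [0, 2, 9, 4, 6, 1, 14, 7, 8, 5, 10, 11, 12, 13, 3]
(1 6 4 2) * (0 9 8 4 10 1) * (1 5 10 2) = [9, 6, 0, 3, 1, 10, 2, 7, 4, 8, 5] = (0 9 8 4 1 6 2)(5 10)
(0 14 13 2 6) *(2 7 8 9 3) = (0 14 13 7 8 9 3 2 6) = [14, 1, 6, 2, 4, 5, 0, 8, 9, 3, 10, 11, 12, 7, 13]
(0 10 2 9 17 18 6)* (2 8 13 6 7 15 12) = [10, 1, 9, 3, 4, 5, 0, 15, 13, 17, 8, 11, 2, 6, 14, 12, 16, 18, 7] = (0 10 8 13 6)(2 9 17 18 7 15 12)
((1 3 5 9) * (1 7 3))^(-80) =(9)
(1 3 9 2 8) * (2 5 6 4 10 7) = (1 3 9 5 6 4 10 7 2 8) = [0, 3, 8, 9, 10, 6, 4, 2, 1, 5, 7]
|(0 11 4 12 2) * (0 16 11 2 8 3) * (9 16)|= 9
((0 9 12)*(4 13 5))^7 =((0 9 12)(4 13 5))^7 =(0 9 12)(4 13 5)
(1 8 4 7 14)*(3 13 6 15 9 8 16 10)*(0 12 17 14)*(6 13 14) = [12, 16, 2, 14, 7, 5, 15, 0, 4, 8, 3, 11, 17, 13, 1, 9, 10, 6] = (0 12 17 6 15 9 8 4 7)(1 16 10 3 14)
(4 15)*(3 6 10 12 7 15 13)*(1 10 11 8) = (1 10 12 7 15 4 13 3 6 11 8) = [0, 10, 2, 6, 13, 5, 11, 15, 1, 9, 12, 8, 7, 3, 14, 4]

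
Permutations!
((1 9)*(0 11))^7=(0 11)(1 9)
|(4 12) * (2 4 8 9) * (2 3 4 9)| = 6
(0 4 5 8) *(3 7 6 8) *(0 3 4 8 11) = (0 8 3 7 6 11)(4 5) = [8, 1, 2, 7, 5, 4, 11, 6, 3, 9, 10, 0]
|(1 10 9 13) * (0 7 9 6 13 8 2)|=|(0 7 9 8 2)(1 10 6 13)|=20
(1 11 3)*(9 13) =(1 11 3)(9 13) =[0, 11, 2, 1, 4, 5, 6, 7, 8, 13, 10, 3, 12, 9]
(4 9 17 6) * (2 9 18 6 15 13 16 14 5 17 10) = (2 9 10)(4 18 6)(5 17 15 13 16 14) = [0, 1, 9, 3, 18, 17, 4, 7, 8, 10, 2, 11, 12, 16, 5, 13, 14, 15, 6]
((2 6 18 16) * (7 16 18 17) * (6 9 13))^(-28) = (18)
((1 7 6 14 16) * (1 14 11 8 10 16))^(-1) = (1 14 16 10 8 11 6 7)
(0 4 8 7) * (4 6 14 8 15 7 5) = (0 6 14 8 5 4 15 7) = [6, 1, 2, 3, 15, 4, 14, 0, 5, 9, 10, 11, 12, 13, 8, 7]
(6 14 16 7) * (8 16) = (6 14 8 16 7) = [0, 1, 2, 3, 4, 5, 14, 6, 16, 9, 10, 11, 12, 13, 8, 15, 7]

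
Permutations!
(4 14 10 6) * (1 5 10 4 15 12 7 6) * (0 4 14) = (0 4)(1 5 10)(6 15 12 7) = [4, 5, 2, 3, 0, 10, 15, 6, 8, 9, 1, 11, 7, 13, 14, 12]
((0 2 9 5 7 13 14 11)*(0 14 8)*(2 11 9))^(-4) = ((0 11 14 9 5 7 13 8))^(-4) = (0 5)(7 11)(8 9)(13 14)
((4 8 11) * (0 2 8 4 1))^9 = ((0 2 8 11 1))^9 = (0 1 11 8 2)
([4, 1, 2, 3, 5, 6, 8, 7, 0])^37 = (0 5 8 4 6)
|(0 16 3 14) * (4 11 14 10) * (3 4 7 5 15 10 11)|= |(0 16 4 3 11 14)(5 15 10 7)|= 12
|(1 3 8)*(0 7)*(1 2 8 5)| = 6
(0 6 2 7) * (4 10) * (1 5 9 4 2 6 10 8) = (0 10 2 7)(1 5 9 4 8) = [10, 5, 7, 3, 8, 9, 6, 0, 1, 4, 2]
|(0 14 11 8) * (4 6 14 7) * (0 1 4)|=6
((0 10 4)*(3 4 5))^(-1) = ((0 10 5 3 4))^(-1) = (0 4 3 5 10)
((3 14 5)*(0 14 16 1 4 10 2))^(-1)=(0 2 10 4 1 16 3 5 14)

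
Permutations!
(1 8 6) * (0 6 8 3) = (8)(0 6 1 3) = [6, 3, 2, 0, 4, 5, 1, 7, 8]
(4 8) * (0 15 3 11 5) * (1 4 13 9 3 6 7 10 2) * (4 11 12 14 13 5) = [15, 11, 1, 12, 8, 0, 7, 10, 5, 3, 2, 4, 14, 9, 13, 6] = (0 15 6 7 10 2 1 11 4 8 5)(3 12 14 13 9)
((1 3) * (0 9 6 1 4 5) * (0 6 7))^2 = ((0 9 7)(1 3 4 5 6))^2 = (0 7 9)(1 4 6 3 5)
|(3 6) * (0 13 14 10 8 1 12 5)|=8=|(0 13 14 10 8 1 12 5)(3 6)|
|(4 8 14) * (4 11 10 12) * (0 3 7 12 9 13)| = |(0 3 7 12 4 8 14 11 10 9 13)| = 11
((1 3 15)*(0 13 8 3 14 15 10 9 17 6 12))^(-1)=(0 12 6 17 9 10 3 8 13)(1 15 14)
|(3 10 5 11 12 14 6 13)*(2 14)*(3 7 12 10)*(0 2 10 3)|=11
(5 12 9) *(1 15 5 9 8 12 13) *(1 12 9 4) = (1 15 5 13 12 8 9 4) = [0, 15, 2, 3, 1, 13, 6, 7, 9, 4, 10, 11, 8, 12, 14, 5]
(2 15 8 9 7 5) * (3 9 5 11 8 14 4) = (2 15 14 4 3 9 7 11 8 5) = [0, 1, 15, 9, 3, 2, 6, 11, 5, 7, 10, 8, 12, 13, 4, 14]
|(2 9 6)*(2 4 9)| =|(4 9 6)| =3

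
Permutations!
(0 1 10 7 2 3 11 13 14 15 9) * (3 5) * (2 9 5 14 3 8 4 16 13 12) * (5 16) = (0 1 10 7 9)(2 14 15 16 13 3 11 12)(4 5 8) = [1, 10, 14, 11, 5, 8, 6, 9, 4, 0, 7, 12, 2, 3, 15, 16, 13]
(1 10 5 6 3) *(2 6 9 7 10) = (1 2 6 3)(5 9 7 10) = [0, 2, 6, 1, 4, 9, 3, 10, 8, 7, 5]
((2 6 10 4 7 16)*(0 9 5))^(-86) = (0 9 5)(2 7 10)(4 6 16)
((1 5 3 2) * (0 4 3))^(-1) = (0 5 1 2 3 4)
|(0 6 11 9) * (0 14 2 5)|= 7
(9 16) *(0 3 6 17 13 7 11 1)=(0 3 6 17 13 7 11 1)(9 16)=[3, 0, 2, 6, 4, 5, 17, 11, 8, 16, 10, 1, 12, 7, 14, 15, 9, 13]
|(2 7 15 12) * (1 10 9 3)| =4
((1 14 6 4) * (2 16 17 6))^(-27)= (1 14 2 16 17 6 4)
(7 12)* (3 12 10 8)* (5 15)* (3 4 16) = [0, 1, 2, 12, 16, 15, 6, 10, 4, 9, 8, 11, 7, 13, 14, 5, 3] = (3 12 7 10 8 4 16)(5 15)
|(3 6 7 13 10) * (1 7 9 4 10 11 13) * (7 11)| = |(1 11 13 7)(3 6 9 4 10)| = 20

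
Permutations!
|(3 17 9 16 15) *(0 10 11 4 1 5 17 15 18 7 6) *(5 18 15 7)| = |(0 10 11 4 1 18 5 17 9 16 15 3 7 6)| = 14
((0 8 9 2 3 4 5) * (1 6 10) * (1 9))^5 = (0 9)(1 3)(2 8)(4 6)(5 10)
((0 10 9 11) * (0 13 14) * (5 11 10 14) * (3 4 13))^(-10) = ((0 14)(3 4 13 5 11)(9 10))^(-10) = (14)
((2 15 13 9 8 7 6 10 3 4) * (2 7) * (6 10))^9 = (2 8 9 13 15)(3 4 7 10)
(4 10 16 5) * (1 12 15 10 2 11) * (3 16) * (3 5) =[0, 12, 11, 16, 2, 4, 6, 7, 8, 9, 5, 1, 15, 13, 14, 10, 3] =(1 12 15 10 5 4 2 11)(3 16)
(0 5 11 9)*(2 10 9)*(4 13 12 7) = (0 5 11 2 10 9)(4 13 12 7) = [5, 1, 10, 3, 13, 11, 6, 4, 8, 0, 9, 2, 7, 12]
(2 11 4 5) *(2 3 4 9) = (2 11 9)(3 4 5) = [0, 1, 11, 4, 5, 3, 6, 7, 8, 2, 10, 9]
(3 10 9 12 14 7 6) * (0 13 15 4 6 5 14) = (0 13 15 4 6 3 10 9 12)(5 14 7) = [13, 1, 2, 10, 6, 14, 3, 5, 8, 12, 9, 11, 0, 15, 7, 4]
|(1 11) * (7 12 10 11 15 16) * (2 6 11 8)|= 10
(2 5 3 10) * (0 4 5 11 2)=[4, 1, 11, 10, 5, 3, 6, 7, 8, 9, 0, 2]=(0 4 5 3 10)(2 11)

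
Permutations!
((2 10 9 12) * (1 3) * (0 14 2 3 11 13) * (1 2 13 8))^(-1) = (0 13 14)(1 8 11)(2 3 12 9 10)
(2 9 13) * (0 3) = (0 3)(2 9 13) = [3, 1, 9, 0, 4, 5, 6, 7, 8, 13, 10, 11, 12, 2]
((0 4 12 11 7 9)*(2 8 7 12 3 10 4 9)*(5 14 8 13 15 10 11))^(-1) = ((0 9)(2 13 15 10 4 3 11 12 5 14 8 7))^(-1) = (0 9)(2 7 8 14 5 12 11 3 4 10 15 13)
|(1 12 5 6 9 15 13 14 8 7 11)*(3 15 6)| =10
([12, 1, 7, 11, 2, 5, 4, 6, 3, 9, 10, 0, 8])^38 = [3, 1, 6, 12, 7, 5, 2, 4, 0, 9, 10, 8, 11]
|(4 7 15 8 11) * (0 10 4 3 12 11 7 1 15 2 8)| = |(0 10 4 1 15)(2 8 7)(3 12 11)| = 15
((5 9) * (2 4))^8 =((2 4)(5 9))^8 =(9)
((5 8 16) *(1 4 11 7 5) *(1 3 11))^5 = ((1 4)(3 11 7 5 8 16))^5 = (1 4)(3 16 8 5 7 11)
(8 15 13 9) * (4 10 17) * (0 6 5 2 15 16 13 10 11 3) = (0 6 5 2 15 10 17 4 11 3)(8 16 13 9) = [6, 1, 15, 0, 11, 2, 5, 7, 16, 8, 17, 3, 12, 9, 14, 10, 13, 4]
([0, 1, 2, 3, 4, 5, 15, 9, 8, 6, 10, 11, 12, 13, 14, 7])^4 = [0, 1, 2, 3, 4, 5, 6, 7, 8, 9, 10, 11, 12, 13, 14, 15]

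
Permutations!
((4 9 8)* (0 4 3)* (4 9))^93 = ((0 9 8 3))^93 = (0 9 8 3)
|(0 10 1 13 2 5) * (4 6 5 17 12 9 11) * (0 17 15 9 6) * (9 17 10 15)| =13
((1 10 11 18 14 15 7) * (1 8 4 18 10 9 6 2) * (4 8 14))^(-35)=(1 9 6 2)(4 18)(7 14 15)(10 11)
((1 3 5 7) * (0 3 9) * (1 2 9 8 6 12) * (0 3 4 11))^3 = (1 12 6 8)(2 5 9 7 3)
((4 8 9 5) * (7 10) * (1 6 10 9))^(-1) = ((1 6 10 7 9 5 4 8))^(-1) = (1 8 4 5 9 7 10 6)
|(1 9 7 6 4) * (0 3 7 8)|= 8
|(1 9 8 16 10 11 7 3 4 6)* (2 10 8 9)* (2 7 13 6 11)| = 14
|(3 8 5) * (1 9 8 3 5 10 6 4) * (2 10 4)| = |(1 9 8 4)(2 10 6)| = 12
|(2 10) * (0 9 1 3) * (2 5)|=12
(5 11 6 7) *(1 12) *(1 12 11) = (12)(1 11 6 7 5) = [0, 11, 2, 3, 4, 1, 7, 5, 8, 9, 10, 6, 12]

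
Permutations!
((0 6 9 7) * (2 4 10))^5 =(0 6 9 7)(2 10 4)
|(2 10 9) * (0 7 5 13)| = 12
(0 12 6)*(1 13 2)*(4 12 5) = (0 5 4 12 6)(1 13 2) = [5, 13, 1, 3, 12, 4, 0, 7, 8, 9, 10, 11, 6, 2]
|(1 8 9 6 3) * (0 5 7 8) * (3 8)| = 15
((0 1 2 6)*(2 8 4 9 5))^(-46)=((0 1 8 4 9 5 2 6))^(-46)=(0 8 9 2)(1 4 5 6)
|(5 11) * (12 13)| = 2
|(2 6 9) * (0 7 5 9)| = 6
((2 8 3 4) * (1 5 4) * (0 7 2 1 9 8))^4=((0 7 2)(1 5 4)(3 9 8))^4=(0 7 2)(1 5 4)(3 9 8)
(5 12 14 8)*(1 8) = (1 8 5 12 14) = [0, 8, 2, 3, 4, 12, 6, 7, 5, 9, 10, 11, 14, 13, 1]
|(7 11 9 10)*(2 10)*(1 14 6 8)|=20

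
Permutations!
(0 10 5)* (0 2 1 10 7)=(0 7)(1 10 5 2)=[7, 10, 1, 3, 4, 2, 6, 0, 8, 9, 5]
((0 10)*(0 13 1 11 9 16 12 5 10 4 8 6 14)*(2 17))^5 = (1 5 9 13 12 11 10 16)(2 17)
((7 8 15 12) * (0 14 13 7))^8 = (0 14 13 7 8 15 12)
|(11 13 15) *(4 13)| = |(4 13 15 11)| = 4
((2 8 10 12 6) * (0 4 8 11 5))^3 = (0 10 2)(4 12 11)(5 8 6)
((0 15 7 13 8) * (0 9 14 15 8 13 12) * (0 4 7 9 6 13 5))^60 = (15)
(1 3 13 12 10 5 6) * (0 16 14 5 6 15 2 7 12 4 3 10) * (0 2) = [16, 10, 7, 13, 3, 15, 1, 12, 8, 9, 6, 11, 2, 4, 5, 0, 14] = (0 16 14 5 15)(1 10 6)(2 7 12)(3 13 4)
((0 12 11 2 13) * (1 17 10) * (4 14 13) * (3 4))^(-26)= ((0 12 11 2 3 4 14 13)(1 17 10))^(-26)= (0 14 3 11)(1 17 10)(2 12 13 4)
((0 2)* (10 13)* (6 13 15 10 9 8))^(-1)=((0 2)(6 13 9 8)(10 15))^(-1)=(0 2)(6 8 9 13)(10 15)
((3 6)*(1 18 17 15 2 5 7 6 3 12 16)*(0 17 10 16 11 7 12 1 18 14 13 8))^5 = (0 12 14 15 7 8 5 1 17 11 13 2 6)(10 18 16)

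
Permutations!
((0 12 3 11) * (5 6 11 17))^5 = (0 6 17 12 11 5 3)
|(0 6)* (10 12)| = 2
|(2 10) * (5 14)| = |(2 10)(5 14)| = 2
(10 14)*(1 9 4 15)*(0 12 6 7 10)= [12, 9, 2, 3, 15, 5, 7, 10, 8, 4, 14, 11, 6, 13, 0, 1]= (0 12 6 7 10 14)(1 9 4 15)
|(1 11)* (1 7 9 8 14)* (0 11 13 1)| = |(0 11 7 9 8 14)(1 13)| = 6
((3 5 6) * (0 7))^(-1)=(0 7)(3 6 5)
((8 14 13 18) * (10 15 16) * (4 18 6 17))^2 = (4 8 13 17 18 14 6)(10 16 15)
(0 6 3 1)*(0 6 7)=(0 7)(1 6 3)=[7, 6, 2, 1, 4, 5, 3, 0]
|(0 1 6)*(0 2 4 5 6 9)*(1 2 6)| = 6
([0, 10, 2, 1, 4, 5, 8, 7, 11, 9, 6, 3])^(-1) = [0, 3, 2, 11, 4, 5, 10, 7, 6, 9, 1, 8]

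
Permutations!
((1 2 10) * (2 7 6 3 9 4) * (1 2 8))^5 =(1 4 3 7 8 9 6)(2 10)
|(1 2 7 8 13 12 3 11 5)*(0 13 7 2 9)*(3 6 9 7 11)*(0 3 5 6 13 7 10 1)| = |(0 7 8 11 6 9 3 5)(1 10)(12 13)| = 8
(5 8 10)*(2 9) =(2 9)(5 8 10) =[0, 1, 9, 3, 4, 8, 6, 7, 10, 2, 5]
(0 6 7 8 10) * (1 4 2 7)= (0 6 1 4 2 7 8 10)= [6, 4, 7, 3, 2, 5, 1, 8, 10, 9, 0]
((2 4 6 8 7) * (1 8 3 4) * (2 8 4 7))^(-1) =(1 2 8 7 3 6 4)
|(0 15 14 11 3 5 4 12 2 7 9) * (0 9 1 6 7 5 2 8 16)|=33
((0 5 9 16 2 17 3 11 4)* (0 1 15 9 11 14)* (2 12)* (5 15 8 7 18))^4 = ((0 15 9 16 12 2 17 3 14)(1 8 7 18 5 11 4))^4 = (0 12 14 16 3 9 17 15 2)(1 5 8 11 7 4 18)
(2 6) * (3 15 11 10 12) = (2 6)(3 15 11 10 12) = [0, 1, 6, 15, 4, 5, 2, 7, 8, 9, 12, 10, 3, 13, 14, 11]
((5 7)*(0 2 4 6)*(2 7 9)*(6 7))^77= ((0 6)(2 4 7 5 9))^77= (0 6)(2 7 9 4 5)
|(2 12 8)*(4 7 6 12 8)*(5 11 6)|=6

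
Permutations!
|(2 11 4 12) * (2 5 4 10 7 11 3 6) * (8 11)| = |(2 3 6)(4 12 5)(7 8 11 10)| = 12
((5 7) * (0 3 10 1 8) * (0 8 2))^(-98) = (0 10 2 3 1)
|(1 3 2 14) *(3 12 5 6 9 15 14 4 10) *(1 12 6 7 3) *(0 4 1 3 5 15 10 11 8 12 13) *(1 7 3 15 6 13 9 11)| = 4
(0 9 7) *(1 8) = (0 9 7)(1 8) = [9, 8, 2, 3, 4, 5, 6, 0, 1, 7]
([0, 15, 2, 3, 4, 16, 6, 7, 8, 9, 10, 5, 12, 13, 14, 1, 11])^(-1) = (1 15)(5 11 16)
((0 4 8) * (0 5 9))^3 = ((0 4 8 5 9))^3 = (0 5 4 9 8)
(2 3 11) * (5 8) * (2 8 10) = (2 3 11 8 5 10) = [0, 1, 3, 11, 4, 10, 6, 7, 5, 9, 2, 8]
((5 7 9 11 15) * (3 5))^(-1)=(3 15 11 9 7 5)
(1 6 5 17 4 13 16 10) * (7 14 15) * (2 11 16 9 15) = [0, 6, 11, 3, 13, 17, 5, 14, 8, 15, 1, 16, 12, 9, 2, 7, 10, 4] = (1 6 5 17 4 13 9 15 7 14 2 11 16 10)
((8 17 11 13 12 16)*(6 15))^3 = ((6 15)(8 17 11 13 12 16))^3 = (6 15)(8 13)(11 16)(12 17)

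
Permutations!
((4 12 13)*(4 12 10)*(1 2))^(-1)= (1 2)(4 10)(12 13)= ((1 2)(4 10)(12 13))^(-1)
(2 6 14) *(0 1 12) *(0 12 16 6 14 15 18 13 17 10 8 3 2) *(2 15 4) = (0 1 16 6 4 2 14)(3 15 18 13 17 10 8) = [1, 16, 14, 15, 2, 5, 4, 7, 3, 9, 8, 11, 12, 17, 0, 18, 6, 10, 13]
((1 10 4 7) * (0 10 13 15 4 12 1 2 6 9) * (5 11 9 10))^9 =((0 5 11 9)(1 13 15 4 7 2 6 10 12))^9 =(15)(0 5 11 9)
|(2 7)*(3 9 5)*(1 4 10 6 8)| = 30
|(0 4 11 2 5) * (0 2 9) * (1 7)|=|(0 4 11 9)(1 7)(2 5)|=4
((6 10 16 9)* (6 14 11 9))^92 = ((6 10 16)(9 14 11))^92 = (6 16 10)(9 11 14)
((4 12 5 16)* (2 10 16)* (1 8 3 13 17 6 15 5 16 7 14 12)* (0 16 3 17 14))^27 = (0 1 6 2)(3 12 14 13)(4 17 5 7)(8 15 10 16)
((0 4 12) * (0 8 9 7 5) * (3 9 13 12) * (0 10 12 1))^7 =(0 12 9 1 10 3 13 5 4 8 7)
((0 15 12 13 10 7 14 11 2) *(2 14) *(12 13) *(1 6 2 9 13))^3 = (0 6 15 2 1)(7 10 13 9)(11 14) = ((0 15 1 6 2)(7 9 13 10)(11 14))^3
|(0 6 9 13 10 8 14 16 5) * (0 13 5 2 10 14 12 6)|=|(2 10 8 12 6 9 5 13 14 16)|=10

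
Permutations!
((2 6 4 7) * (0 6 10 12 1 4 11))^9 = ((0 6 11)(1 4 7 2 10 12))^9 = (1 2)(4 10)(7 12)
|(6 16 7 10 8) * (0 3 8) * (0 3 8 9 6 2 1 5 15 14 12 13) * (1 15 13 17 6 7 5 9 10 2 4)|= |(0 8 4 1 9 7 2 15 14 12 17 6 16 5 13)(3 10)|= 30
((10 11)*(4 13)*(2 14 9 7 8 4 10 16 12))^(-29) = ((2 14 9 7 8 4 13 10 11 16 12))^(-29) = (2 8 11 14 4 16 9 13 12 7 10)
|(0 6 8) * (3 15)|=|(0 6 8)(3 15)|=6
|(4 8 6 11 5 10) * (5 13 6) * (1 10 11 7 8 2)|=12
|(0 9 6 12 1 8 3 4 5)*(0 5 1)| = 4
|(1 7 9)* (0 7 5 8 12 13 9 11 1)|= 9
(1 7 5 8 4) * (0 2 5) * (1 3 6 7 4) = (0 2 5 8 1 4 3 6 7) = [2, 4, 5, 6, 3, 8, 7, 0, 1]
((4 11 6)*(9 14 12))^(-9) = ((4 11 6)(9 14 12))^(-9) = (14)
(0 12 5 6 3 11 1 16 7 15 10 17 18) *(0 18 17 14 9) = (18)(0 12 5 6 3 11 1 16 7 15 10 14 9) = [12, 16, 2, 11, 4, 6, 3, 15, 8, 0, 14, 1, 5, 13, 9, 10, 7, 17, 18]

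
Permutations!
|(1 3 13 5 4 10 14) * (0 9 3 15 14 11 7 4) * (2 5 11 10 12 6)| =|(0 9 3 13 11 7 4 12 6 2 5)(1 15 14)| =33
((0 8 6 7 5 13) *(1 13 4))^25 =((0 8 6 7 5 4 1 13))^25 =(0 8 6 7 5 4 1 13)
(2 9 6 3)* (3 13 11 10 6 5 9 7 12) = (2 7 12 3)(5 9)(6 13 11 10) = [0, 1, 7, 2, 4, 9, 13, 12, 8, 5, 6, 10, 3, 11]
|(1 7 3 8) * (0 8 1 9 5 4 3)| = 8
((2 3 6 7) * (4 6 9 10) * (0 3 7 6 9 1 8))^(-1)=((0 3 1 8)(2 7)(4 9 10))^(-1)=(0 8 1 3)(2 7)(4 10 9)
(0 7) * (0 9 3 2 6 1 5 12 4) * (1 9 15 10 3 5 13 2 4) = (0 7 15 10 3 4)(1 13 2 6 9 5 12) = [7, 13, 6, 4, 0, 12, 9, 15, 8, 5, 3, 11, 1, 2, 14, 10]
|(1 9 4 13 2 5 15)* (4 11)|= |(1 9 11 4 13 2 5 15)|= 8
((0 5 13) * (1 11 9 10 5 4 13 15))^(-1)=((0 4 13)(1 11 9 10 5 15))^(-1)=(0 13 4)(1 15 5 10 9 11)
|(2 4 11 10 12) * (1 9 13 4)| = |(1 9 13 4 11 10 12 2)| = 8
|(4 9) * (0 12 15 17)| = 4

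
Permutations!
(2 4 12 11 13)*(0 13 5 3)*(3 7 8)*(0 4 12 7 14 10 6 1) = [13, 0, 12, 4, 7, 14, 1, 8, 3, 9, 6, 5, 11, 2, 10] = (0 13 2 12 11 5 14 10 6 1)(3 4 7 8)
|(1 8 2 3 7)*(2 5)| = |(1 8 5 2 3 7)| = 6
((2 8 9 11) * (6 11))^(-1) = ((2 8 9 6 11))^(-1) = (2 11 6 9 8)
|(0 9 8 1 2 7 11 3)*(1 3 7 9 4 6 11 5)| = 11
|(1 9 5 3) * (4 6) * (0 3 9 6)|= 10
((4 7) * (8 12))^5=(4 7)(8 12)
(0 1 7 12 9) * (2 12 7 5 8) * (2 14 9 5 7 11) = (0 1 7 11 2 12 5 8 14 9) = [1, 7, 12, 3, 4, 8, 6, 11, 14, 0, 10, 2, 5, 13, 9]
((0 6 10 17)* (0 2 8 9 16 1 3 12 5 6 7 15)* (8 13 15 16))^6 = ((0 7 16 1 3 12 5 6 10 17 2 13 15)(8 9))^6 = (0 5 15 12 13 3 2 1 17 16 10 7 6)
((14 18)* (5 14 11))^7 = (5 11 18 14)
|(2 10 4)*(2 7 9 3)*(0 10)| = 7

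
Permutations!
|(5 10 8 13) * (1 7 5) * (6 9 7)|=|(1 6 9 7 5 10 8 13)|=8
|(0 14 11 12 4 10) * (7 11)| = 7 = |(0 14 7 11 12 4 10)|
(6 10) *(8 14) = (6 10)(8 14) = [0, 1, 2, 3, 4, 5, 10, 7, 14, 9, 6, 11, 12, 13, 8]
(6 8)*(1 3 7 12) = (1 3 7 12)(6 8) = [0, 3, 2, 7, 4, 5, 8, 12, 6, 9, 10, 11, 1]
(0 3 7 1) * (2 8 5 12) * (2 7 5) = (0 3 5 12 7 1)(2 8) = [3, 0, 8, 5, 4, 12, 6, 1, 2, 9, 10, 11, 7]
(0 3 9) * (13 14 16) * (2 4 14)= (0 3 9)(2 4 14 16 13)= [3, 1, 4, 9, 14, 5, 6, 7, 8, 0, 10, 11, 12, 2, 16, 15, 13]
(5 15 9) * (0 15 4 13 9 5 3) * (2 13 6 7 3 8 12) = [15, 1, 13, 0, 6, 4, 7, 3, 12, 8, 10, 11, 2, 9, 14, 5] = (0 15 5 4 6 7 3)(2 13 9 8 12)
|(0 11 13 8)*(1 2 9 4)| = 4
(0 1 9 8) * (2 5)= (0 1 9 8)(2 5)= [1, 9, 5, 3, 4, 2, 6, 7, 0, 8]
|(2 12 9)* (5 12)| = 4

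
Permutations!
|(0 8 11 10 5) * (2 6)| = 10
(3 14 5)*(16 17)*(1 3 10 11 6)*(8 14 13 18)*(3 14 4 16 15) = (1 14 5 10 11 6)(3 13 18 8 4 16 17 15) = [0, 14, 2, 13, 16, 10, 1, 7, 4, 9, 11, 6, 12, 18, 5, 3, 17, 15, 8]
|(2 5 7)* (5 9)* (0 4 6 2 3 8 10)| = |(0 4 6 2 9 5 7 3 8 10)| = 10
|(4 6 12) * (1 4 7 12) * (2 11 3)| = 6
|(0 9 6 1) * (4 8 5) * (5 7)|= 4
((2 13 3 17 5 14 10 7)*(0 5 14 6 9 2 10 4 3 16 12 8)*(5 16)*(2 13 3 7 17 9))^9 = ((0 16 12 8)(2 3 9 13 5 6)(4 7 10 17 14))^9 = (0 16 12 8)(2 13)(3 5)(4 14 17 10 7)(6 9)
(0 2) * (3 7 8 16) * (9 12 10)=(0 2)(3 7 8 16)(9 12 10)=[2, 1, 0, 7, 4, 5, 6, 8, 16, 12, 9, 11, 10, 13, 14, 15, 3]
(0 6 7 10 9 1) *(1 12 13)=[6, 0, 2, 3, 4, 5, 7, 10, 8, 12, 9, 11, 13, 1]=(0 6 7 10 9 12 13 1)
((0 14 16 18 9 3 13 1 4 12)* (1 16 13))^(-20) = ((0 14 13 16 18 9 3 1 4 12))^(-20) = (18)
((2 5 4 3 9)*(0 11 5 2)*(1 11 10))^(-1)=(0 9 3 4 5 11 1 10)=((0 10 1 11 5 4 3 9))^(-1)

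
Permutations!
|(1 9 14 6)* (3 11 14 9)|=5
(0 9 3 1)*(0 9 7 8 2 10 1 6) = [7, 9, 10, 6, 4, 5, 0, 8, 2, 3, 1] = (0 7 8 2 10 1 9 3 6)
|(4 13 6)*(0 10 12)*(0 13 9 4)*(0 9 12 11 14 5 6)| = 10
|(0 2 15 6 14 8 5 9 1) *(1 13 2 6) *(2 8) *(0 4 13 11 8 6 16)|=28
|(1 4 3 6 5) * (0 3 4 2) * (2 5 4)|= |(0 3 6 4 2)(1 5)|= 10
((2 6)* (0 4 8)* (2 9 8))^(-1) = ((0 4 2 6 9 8))^(-1) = (0 8 9 6 2 4)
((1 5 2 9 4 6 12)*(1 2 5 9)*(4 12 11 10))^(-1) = (1 2 12 9)(4 10 11 6)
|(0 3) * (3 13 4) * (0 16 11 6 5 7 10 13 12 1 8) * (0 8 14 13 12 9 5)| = |(0 9 5 7 10 12 1 14 13 4 3 16 11 6)| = 14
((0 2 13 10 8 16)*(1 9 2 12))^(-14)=(0 2 16 9 8 1 10 12 13)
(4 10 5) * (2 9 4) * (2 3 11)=[0, 1, 9, 11, 10, 3, 6, 7, 8, 4, 5, 2]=(2 9 4 10 5 3 11)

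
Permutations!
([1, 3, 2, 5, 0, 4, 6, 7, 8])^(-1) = [4, 0, 2, 1, 5, 3, 6, 7, 8]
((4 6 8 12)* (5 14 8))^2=((4 6 5 14 8 12))^2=(4 5 8)(6 14 12)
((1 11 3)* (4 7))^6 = ((1 11 3)(4 7))^6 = (11)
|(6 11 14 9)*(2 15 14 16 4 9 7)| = |(2 15 14 7)(4 9 6 11 16)| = 20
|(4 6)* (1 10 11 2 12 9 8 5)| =8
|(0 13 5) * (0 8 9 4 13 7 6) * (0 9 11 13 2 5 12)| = |(0 7 6 9 4 2 5 8 11 13 12)| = 11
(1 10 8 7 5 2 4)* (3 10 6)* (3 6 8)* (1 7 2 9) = [0, 8, 4, 10, 7, 9, 6, 5, 2, 1, 3] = (1 8 2 4 7 5 9)(3 10)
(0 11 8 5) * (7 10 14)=(0 11 8 5)(7 10 14)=[11, 1, 2, 3, 4, 0, 6, 10, 5, 9, 14, 8, 12, 13, 7]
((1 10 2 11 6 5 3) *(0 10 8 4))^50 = ((0 10 2 11 6 5 3 1 8 4))^50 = (11)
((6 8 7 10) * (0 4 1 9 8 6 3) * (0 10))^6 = (10) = ((0 4 1 9 8 7)(3 10))^6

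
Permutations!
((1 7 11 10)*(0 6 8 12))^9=((0 6 8 12)(1 7 11 10))^9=(0 6 8 12)(1 7 11 10)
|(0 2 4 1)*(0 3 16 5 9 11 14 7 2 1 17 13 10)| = |(0 1 3 16 5 9 11 14 7 2 4 17 13 10)| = 14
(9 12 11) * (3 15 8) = (3 15 8)(9 12 11) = [0, 1, 2, 15, 4, 5, 6, 7, 3, 12, 10, 9, 11, 13, 14, 8]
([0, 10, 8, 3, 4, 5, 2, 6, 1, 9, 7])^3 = (1 6)(2 10)(7 8)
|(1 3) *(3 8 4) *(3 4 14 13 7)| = 6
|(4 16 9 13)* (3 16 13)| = |(3 16 9)(4 13)| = 6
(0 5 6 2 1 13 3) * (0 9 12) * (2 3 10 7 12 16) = (0 5 6 3 9 16 2 1 13 10 7 12) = [5, 13, 1, 9, 4, 6, 3, 12, 8, 16, 7, 11, 0, 10, 14, 15, 2]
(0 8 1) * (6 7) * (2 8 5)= (0 5 2 8 1)(6 7)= [5, 0, 8, 3, 4, 2, 7, 6, 1]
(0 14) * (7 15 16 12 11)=(0 14)(7 15 16 12 11)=[14, 1, 2, 3, 4, 5, 6, 15, 8, 9, 10, 7, 11, 13, 0, 16, 12]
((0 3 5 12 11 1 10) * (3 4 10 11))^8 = (0 10 4)(3 12 5)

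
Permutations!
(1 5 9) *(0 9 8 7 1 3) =(0 9 3)(1 5 8 7) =[9, 5, 2, 0, 4, 8, 6, 1, 7, 3]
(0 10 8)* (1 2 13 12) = [10, 2, 13, 3, 4, 5, 6, 7, 0, 9, 8, 11, 1, 12] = (0 10 8)(1 2 13 12)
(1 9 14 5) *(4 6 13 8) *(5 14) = [0, 9, 2, 3, 6, 1, 13, 7, 4, 5, 10, 11, 12, 8, 14] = (14)(1 9 5)(4 6 13 8)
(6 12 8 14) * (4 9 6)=(4 9 6 12 8 14)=[0, 1, 2, 3, 9, 5, 12, 7, 14, 6, 10, 11, 8, 13, 4]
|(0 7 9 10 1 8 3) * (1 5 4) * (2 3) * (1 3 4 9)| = 21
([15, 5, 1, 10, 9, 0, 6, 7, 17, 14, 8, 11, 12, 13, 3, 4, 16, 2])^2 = (0 4 14 10 17 1)(2 5 15 9 3 8)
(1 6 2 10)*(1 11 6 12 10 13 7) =(1 12 10 11 6 2 13 7) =[0, 12, 13, 3, 4, 5, 2, 1, 8, 9, 11, 6, 10, 7]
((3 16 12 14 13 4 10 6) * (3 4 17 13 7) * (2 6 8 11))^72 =((2 6 4 10 8 11)(3 16 12 14 7)(13 17))^72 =(17)(3 12 7 16 14)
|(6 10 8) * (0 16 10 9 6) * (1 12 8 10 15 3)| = |(0 16 15 3 1 12 8)(6 9)| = 14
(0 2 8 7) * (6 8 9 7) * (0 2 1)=[1, 0, 9, 3, 4, 5, 8, 2, 6, 7]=(0 1)(2 9 7)(6 8)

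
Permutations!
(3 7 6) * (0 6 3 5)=(0 6 5)(3 7)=[6, 1, 2, 7, 4, 0, 5, 3]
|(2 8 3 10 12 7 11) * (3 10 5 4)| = |(2 8 10 12 7 11)(3 5 4)| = 6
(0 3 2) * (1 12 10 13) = [3, 12, 0, 2, 4, 5, 6, 7, 8, 9, 13, 11, 10, 1] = (0 3 2)(1 12 10 13)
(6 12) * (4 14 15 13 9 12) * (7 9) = (4 14 15 13 7 9 12 6) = [0, 1, 2, 3, 14, 5, 4, 9, 8, 12, 10, 11, 6, 7, 15, 13]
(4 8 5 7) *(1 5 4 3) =(1 5 7 3)(4 8) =[0, 5, 2, 1, 8, 7, 6, 3, 4]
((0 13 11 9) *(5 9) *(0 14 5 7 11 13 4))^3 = ((0 4)(5 9 14)(7 11))^3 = (14)(0 4)(7 11)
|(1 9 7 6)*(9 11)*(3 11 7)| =3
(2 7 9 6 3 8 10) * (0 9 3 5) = (0 9 6 5)(2 7 3 8 10) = [9, 1, 7, 8, 4, 0, 5, 3, 10, 6, 2]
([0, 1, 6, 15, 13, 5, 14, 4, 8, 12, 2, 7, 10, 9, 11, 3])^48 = [0, 1, 12, 3, 11, 5, 10, 14, 8, 4, 9, 6, 13, 7, 2, 15]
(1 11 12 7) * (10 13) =[0, 11, 2, 3, 4, 5, 6, 1, 8, 9, 13, 12, 7, 10] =(1 11 12 7)(10 13)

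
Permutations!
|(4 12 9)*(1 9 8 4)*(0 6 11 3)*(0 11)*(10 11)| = 6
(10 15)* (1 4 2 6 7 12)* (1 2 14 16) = (1 4 14 16)(2 6 7 12)(10 15) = [0, 4, 6, 3, 14, 5, 7, 12, 8, 9, 15, 11, 2, 13, 16, 10, 1]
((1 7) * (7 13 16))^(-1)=(1 7 16 13)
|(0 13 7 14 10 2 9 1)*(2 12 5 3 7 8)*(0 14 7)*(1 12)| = 24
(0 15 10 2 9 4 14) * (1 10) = [15, 10, 9, 3, 14, 5, 6, 7, 8, 4, 2, 11, 12, 13, 0, 1] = (0 15 1 10 2 9 4 14)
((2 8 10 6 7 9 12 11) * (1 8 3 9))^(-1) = ((1 8 10 6 7)(2 3 9 12 11))^(-1) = (1 7 6 10 8)(2 11 12 9 3)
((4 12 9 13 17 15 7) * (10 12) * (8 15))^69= ((4 10 12 9 13 17 8 15 7))^69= (4 8 9)(7 17 12)(10 15 13)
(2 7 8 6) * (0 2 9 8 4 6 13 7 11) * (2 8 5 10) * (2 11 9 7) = (0 8 13 2 9 5 10 11)(4 6 7) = [8, 1, 9, 3, 6, 10, 7, 4, 13, 5, 11, 0, 12, 2]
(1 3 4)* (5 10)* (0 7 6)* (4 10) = (0 7 6)(1 3 10 5 4) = [7, 3, 2, 10, 1, 4, 0, 6, 8, 9, 5]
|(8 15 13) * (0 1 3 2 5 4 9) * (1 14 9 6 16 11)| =24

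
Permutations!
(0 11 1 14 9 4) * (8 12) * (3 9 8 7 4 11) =[3, 14, 2, 9, 0, 5, 6, 4, 12, 11, 10, 1, 7, 13, 8] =(0 3 9 11 1 14 8 12 7 4)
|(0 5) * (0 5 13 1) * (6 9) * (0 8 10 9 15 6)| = 6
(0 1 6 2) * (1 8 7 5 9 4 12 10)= [8, 6, 0, 3, 12, 9, 2, 5, 7, 4, 1, 11, 10]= (0 8 7 5 9 4 12 10 1 6 2)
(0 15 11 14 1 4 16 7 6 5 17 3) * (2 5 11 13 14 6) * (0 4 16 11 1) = (0 15 13 14)(1 16 7 2 5 17 3 4 11 6) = [15, 16, 5, 4, 11, 17, 1, 2, 8, 9, 10, 6, 12, 14, 0, 13, 7, 3]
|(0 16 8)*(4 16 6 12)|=|(0 6 12 4 16 8)|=6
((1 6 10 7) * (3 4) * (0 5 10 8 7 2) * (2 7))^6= ((0 5 10 7 1 6 8 2)(3 4))^6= (0 8 1 10)(2 6 7 5)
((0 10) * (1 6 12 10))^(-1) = (0 10 12 6 1)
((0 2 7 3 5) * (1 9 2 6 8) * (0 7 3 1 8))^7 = ((0 6)(1 9 2 3 5 7))^7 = (0 6)(1 9 2 3 5 7)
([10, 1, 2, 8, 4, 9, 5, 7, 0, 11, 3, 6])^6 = (0 3)(5 11)(6 9)(8 10)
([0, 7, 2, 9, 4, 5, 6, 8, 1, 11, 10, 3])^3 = [0, 1, 2, 3, 4, 5, 6, 7, 8, 9, 10, 11]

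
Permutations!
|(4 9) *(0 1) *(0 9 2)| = |(0 1 9 4 2)| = 5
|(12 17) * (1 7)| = 2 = |(1 7)(12 17)|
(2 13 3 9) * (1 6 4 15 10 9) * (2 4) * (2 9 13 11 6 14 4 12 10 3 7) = (1 14 4 15 3)(2 11 6 9 12 10 13 7) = [0, 14, 11, 1, 15, 5, 9, 2, 8, 12, 13, 6, 10, 7, 4, 3]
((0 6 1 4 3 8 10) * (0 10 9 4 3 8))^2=((10)(0 6 1 3)(4 8 9))^2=(10)(0 1)(3 6)(4 9 8)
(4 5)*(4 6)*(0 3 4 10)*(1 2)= [3, 2, 1, 4, 5, 6, 10, 7, 8, 9, 0]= (0 3 4 5 6 10)(1 2)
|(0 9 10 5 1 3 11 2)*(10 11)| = 4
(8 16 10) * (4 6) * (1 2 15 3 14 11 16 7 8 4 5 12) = (1 2 15 3 14 11 16 10 4 6 5 12)(7 8) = [0, 2, 15, 14, 6, 12, 5, 8, 7, 9, 4, 16, 1, 13, 11, 3, 10]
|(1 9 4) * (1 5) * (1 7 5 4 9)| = 2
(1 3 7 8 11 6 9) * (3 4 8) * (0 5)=(0 5)(1 4 8 11 6 9)(3 7)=[5, 4, 2, 7, 8, 0, 9, 3, 11, 1, 10, 6]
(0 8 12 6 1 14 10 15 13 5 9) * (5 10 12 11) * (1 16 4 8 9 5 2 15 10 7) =(0 9)(1 14 12 6 16 4 8 11 2 15 13 7) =[9, 14, 15, 3, 8, 5, 16, 1, 11, 0, 10, 2, 6, 7, 12, 13, 4]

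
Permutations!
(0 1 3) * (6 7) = (0 1 3)(6 7) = [1, 3, 2, 0, 4, 5, 7, 6]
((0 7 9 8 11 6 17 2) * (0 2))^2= ((0 7 9 8 11 6 17))^2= (0 9 11 17 7 8 6)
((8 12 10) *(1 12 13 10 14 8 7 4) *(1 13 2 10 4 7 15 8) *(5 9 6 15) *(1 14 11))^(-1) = ((1 12 11)(2 10 5 9 6 15 8)(4 13))^(-1) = (1 11 12)(2 8 15 6 9 5 10)(4 13)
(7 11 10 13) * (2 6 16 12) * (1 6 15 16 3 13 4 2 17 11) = (1 6 3 13 7)(2 15 16 12 17 11 10 4) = [0, 6, 15, 13, 2, 5, 3, 1, 8, 9, 4, 10, 17, 7, 14, 16, 12, 11]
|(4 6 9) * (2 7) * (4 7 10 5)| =7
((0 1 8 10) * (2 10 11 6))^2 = ((0 1 8 11 6 2 10))^2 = (0 8 6 10 1 11 2)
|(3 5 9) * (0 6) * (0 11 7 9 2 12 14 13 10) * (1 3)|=13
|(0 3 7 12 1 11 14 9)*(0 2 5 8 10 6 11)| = |(0 3 7 12 1)(2 5 8 10 6 11 14 9)| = 40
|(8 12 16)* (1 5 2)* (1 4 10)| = |(1 5 2 4 10)(8 12 16)| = 15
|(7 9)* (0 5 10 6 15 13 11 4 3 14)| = 10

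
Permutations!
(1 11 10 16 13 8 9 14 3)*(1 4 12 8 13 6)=(1 11 10 16 6)(3 4 12 8 9 14)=[0, 11, 2, 4, 12, 5, 1, 7, 9, 14, 16, 10, 8, 13, 3, 15, 6]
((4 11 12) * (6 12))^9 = (4 11 6 12)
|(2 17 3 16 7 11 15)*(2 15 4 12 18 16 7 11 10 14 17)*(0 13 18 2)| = 40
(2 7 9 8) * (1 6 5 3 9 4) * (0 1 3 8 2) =(0 1 6 5 8)(2 7 4 3 9) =[1, 6, 7, 9, 3, 8, 5, 4, 0, 2]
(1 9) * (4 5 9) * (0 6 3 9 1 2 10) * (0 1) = (0 6 3 9 2 10 1 4 5) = [6, 4, 10, 9, 5, 0, 3, 7, 8, 2, 1]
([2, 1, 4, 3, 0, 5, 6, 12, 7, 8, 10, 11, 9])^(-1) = (0 4 2)(7 8 9 12)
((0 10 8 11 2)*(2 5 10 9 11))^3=((0 9 11 5 10 8 2))^3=(0 5 2 11 8 9 10)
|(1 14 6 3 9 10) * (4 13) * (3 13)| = |(1 14 6 13 4 3 9 10)| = 8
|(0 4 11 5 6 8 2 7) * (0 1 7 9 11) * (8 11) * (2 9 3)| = |(0 4)(1 7)(2 3)(5 6 11)(8 9)| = 6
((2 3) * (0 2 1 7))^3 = (0 1 2 7 3)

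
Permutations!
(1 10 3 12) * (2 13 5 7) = (1 10 3 12)(2 13 5 7) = [0, 10, 13, 12, 4, 7, 6, 2, 8, 9, 3, 11, 1, 5]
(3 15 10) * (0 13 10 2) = [13, 1, 0, 15, 4, 5, 6, 7, 8, 9, 3, 11, 12, 10, 14, 2] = (0 13 10 3 15 2)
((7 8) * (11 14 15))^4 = ((7 8)(11 14 15))^4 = (11 14 15)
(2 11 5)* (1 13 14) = (1 13 14)(2 11 5) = [0, 13, 11, 3, 4, 2, 6, 7, 8, 9, 10, 5, 12, 14, 1]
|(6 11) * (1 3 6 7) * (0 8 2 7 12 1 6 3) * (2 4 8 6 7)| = 10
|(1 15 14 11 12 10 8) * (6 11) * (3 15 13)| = 10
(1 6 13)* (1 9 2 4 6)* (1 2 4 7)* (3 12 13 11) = (1 2 7)(3 12 13 9 4 6 11) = [0, 2, 7, 12, 6, 5, 11, 1, 8, 4, 10, 3, 13, 9]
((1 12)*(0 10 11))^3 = (1 12)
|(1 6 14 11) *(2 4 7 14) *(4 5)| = 8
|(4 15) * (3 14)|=2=|(3 14)(4 15)|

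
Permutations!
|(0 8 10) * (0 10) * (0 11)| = |(0 8 11)| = 3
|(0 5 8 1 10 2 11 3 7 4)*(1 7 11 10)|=10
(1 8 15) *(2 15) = (1 8 2 15) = [0, 8, 15, 3, 4, 5, 6, 7, 2, 9, 10, 11, 12, 13, 14, 1]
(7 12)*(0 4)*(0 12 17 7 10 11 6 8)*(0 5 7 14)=(0 4 12 10 11 6 8 5 7 17 14)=[4, 1, 2, 3, 12, 7, 8, 17, 5, 9, 11, 6, 10, 13, 0, 15, 16, 14]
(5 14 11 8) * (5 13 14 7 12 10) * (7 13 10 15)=(5 13 14 11 8 10)(7 12 15)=[0, 1, 2, 3, 4, 13, 6, 12, 10, 9, 5, 8, 15, 14, 11, 7]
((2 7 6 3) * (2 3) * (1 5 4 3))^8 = ((1 5 4 3)(2 7 6))^8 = (2 6 7)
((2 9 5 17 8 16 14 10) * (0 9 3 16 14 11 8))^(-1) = (0 17 5 9)(2 10 14 8 11 16 3)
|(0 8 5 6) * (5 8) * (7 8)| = 6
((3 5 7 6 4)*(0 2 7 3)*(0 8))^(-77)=(0 2 7 6 4 8)(3 5)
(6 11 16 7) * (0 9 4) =(0 9 4)(6 11 16 7) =[9, 1, 2, 3, 0, 5, 11, 6, 8, 4, 10, 16, 12, 13, 14, 15, 7]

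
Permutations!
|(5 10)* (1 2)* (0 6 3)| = |(0 6 3)(1 2)(5 10)| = 6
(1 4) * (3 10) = (1 4)(3 10) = [0, 4, 2, 10, 1, 5, 6, 7, 8, 9, 3]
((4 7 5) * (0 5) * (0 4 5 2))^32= (7)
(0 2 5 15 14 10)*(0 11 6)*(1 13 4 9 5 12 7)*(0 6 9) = (0 2 12 7 1 13 4)(5 15 14 10 11 9) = [2, 13, 12, 3, 0, 15, 6, 1, 8, 5, 11, 9, 7, 4, 10, 14]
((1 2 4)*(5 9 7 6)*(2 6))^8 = ((1 6 5 9 7 2 4))^8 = (1 6 5 9 7 2 4)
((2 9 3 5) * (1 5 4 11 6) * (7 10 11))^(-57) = ((1 5 2 9 3 4 7 10 11 6))^(-57) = (1 9 7 6 2 4 11 5 3 10)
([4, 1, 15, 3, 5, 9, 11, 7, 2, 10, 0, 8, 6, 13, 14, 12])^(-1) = (0 10 9 5 4)(2 8 11 6 12 15)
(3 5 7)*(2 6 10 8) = (2 6 10 8)(3 5 7) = [0, 1, 6, 5, 4, 7, 10, 3, 2, 9, 8]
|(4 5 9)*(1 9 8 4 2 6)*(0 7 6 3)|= |(0 7 6 1 9 2 3)(4 5 8)|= 21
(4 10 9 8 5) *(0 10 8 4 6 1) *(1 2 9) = [10, 0, 9, 3, 8, 6, 2, 7, 5, 4, 1] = (0 10 1)(2 9 4 8 5 6)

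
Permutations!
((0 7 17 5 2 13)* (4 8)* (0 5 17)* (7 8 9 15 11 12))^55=((17)(0 8 4 9 15 11 12 7)(2 13 5))^55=(17)(0 7 12 11 15 9 4 8)(2 13 5)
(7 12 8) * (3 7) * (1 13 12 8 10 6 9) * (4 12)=(1 13 4 12 10 6 9)(3 7 8)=[0, 13, 2, 7, 12, 5, 9, 8, 3, 1, 6, 11, 10, 4]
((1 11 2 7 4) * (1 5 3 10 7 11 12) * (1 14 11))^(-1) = ((1 12 14 11 2)(3 10 7 4 5))^(-1) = (1 2 11 14 12)(3 5 4 7 10)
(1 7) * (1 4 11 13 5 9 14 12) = [0, 7, 2, 3, 11, 9, 6, 4, 8, 14, 10, 13, 1, 5, 12] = (1 7 4 11 13 5 9 14 12)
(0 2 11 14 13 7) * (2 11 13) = [11, 1, 13, 3, 4, 5, 6, 0, 8, 9, 10, 14, 12, 7, 2] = (0 11 14 2 13 7)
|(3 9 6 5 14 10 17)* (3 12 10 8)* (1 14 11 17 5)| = |(1 14 8 3 9 6)(5 11 17 12 10)| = 30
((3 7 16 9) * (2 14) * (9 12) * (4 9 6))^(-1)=((2 14)(3 7 16 12 6 4 9))^(-1)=(2 14)(3 9 4 6 12 16 7)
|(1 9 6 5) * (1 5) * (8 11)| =6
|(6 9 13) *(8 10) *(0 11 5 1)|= |(0 11 5 1)(6 9 13)(8 10)|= 12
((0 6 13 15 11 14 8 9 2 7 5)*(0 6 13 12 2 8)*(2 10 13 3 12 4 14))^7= ((0 3 12 10 13 15 11 2 7 5 6 4 14)(8 9))^7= (0 2 3 7 12 5 10 6 13 4 15 14 11)(8 9)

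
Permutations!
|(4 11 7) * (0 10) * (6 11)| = |(0 10)(4 6 11 7)| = 4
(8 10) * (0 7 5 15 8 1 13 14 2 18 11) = (0 7 5 15 8 10 1 13 14 2 18 11) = [7, 13, 18, 3, 4, 15, 6, 5, 10, 9, 1, 0, 12, 14, 2, 8, 16, 17, 11]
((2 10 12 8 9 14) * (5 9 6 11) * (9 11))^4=(2 6 10 9 12 14 8)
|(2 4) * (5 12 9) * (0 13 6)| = 6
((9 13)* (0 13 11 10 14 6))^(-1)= ((0 13 9 11 10 14 6))^(-1)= (0 6 14 10 11 9 13)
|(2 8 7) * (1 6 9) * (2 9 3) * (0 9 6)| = 15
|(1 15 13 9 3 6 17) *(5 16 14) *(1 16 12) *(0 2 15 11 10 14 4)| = 30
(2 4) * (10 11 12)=(2 4)(10 11 12)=[0, 1, 4, 3, 2, 5, 6, 7, 8, 9, 11, 12, 10]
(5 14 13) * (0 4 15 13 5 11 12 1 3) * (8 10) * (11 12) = (0 4 15 13 12 1 3)(5 14)(8 10) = [4, 3, 2, 0, 15, 14, 6, 7, 10, 9, 8, 11, 1, 12, 5, 13]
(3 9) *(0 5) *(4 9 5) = [4, 1, 2, 5, 9, 0, 6, 7, 8, 3] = (0 4 9 3 5)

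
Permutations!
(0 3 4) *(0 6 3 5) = (0 5)(3 4 6) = [5, 1, 2, 4, 6, 0, 3]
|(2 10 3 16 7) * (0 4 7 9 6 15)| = 10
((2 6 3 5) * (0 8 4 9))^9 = ((0 8 4 9)(2 6 3 5))^9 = (0 8 4 9)(2 6 3 5)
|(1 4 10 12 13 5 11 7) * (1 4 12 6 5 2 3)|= |(1 12 13 2 3)(4 10 6 5 11 7)|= 30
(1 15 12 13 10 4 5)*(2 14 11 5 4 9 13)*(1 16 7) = [0, 15, 14, 3, 4, 16, 6, 1, 8, 13, 9, 5, 2, 10, 11, 12, 7] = (1 15 12 2 14 11 5 16 7)(9 13 10)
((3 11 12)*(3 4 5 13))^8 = (3 12 5)(4 13 11)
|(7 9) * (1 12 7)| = 4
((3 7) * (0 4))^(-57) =(0 4)(3 7)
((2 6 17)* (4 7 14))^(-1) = ((2 6 17)(4 7 14))^(-1) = (2 17 6)(4 14 7)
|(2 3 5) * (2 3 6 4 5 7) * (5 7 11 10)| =|(2 6 4 7)(3 11 10 5)| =4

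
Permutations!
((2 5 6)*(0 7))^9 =(0 7)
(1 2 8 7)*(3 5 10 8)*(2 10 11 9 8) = (1 10 2 3 5 11 9 8 7) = [0, 10, 3, 5, 4, 11, 6, 1, 7, 8, 2, 9]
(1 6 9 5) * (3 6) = [0, 3, 2, 6, 4, 1, 9, 7, 8, 5] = (1 3 6 9 5)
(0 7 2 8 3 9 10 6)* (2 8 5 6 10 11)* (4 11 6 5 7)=(0 4 11 2 7 8 3 9 6)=[4, 1, 7, 9, 11, 5, 0, 8, 3, 6, 10, 2]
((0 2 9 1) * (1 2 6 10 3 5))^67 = ((0 6 10 3 5 1)(2 9))^67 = (0 6 10 3 5 1)(2 9)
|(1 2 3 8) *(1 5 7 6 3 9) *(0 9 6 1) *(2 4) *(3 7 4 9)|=10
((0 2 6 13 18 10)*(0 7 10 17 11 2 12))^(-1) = (0 12)(2 11 17 18 13 6)(7 10)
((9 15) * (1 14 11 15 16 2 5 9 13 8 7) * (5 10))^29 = (1 14 11 15 13 8 7)(2 16 9 5 10)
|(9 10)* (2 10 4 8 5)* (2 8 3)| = 10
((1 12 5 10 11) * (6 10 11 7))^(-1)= (1 11 5 12)(6 7 10)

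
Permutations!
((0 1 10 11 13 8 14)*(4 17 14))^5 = (0 8 1 4 10 17 11 14 13)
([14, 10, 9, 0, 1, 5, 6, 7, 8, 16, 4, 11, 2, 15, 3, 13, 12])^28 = [14, 10, 2, 0, 1, 5, 6, 7, 8, 9, 4, 11, 12, 13, 3, 15, 16]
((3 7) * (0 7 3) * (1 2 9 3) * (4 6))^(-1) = (0 7)(1 3 9 2)(4 6)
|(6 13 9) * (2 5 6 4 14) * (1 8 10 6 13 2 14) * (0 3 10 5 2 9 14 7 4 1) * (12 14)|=|(0 3 10 6 9 1 8 5 13 12 14 7 4)|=13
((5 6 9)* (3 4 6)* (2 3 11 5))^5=(5 11)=((2 3 4 6 9)(5 11))^5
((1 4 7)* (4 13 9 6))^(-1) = (1 7 4 6 9 13)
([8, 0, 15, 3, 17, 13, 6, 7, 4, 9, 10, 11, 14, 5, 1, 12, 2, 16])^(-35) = [2, 16, 0, 3, 12, 13, 6, 7, 15, 9, 10, 11, 4, 5, 17, 8, 1, 14]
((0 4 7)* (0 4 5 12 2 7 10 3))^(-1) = (0 3 10 4 7 2 12 5)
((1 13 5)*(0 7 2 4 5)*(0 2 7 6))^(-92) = (1 4 13 5 2)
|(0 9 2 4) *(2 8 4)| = |(0 9 8 4)| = 4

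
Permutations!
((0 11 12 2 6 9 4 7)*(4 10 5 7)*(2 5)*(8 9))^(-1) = (0 7 5 12 11)(2 10 9 8 6)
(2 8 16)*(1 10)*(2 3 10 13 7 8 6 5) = (1 13 7 8 16 3 10)(2 6 5) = [0, 13, 6, 10, 4, 2, 5, 8, 16, 9, 1, 11, 12, 7, 14, 15, 3]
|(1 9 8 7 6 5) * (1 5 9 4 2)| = 12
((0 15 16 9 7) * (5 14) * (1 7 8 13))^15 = ((0 15 16 9 8 13 1 7)(5 14))^15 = (0 7 1 13 8 9 16 15)(5 14)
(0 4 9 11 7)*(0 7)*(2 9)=(0 4 2 9 11)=[4, 1, 9, 3, 2, 5, 6, 7, 8, 11, 10, 0]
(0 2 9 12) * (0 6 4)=(0 2 9 12 6 4)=[2, 1, 9, 3, 0, 5, 4, 7, 8, 12, 10, 11, 6]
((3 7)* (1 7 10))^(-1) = ((1 7 3 10))^(-1) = (1 10 3 7)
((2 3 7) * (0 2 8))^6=((0 2 3 7 8))^6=(0 2 3 7 8)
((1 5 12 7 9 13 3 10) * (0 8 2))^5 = ((0 8 2)(1 5 12 7 9 13 3 10))^5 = (0 2 8)(1 13 12 10 9 5 3 7)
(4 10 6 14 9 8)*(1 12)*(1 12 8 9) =(1 8 4 10 6 14) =[0, 8, 2, 3, 10, 5, 14, 7, 4, 9, 6, 11, 12, 13, 1]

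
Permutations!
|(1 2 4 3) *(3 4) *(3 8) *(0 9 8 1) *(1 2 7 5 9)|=|(0 1 7 5 9 8 3)|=7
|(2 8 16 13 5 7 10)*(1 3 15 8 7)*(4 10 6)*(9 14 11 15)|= 10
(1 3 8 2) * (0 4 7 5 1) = [4, 3, 0, 8, 7, 1, 6, 5, 2] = (0 4 7 5 1 3 8 2)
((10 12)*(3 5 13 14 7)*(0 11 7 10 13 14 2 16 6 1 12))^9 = (0 7 5 10 11 3 14)(1 2)(6 13)(12 16) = ((0 11 7 3 5 14 10)(1 12 13 2 16 6))^9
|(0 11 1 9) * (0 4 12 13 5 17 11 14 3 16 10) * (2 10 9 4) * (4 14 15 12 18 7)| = 42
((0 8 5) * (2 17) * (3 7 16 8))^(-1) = ((0 3 7 16 8 5)(2 17))^(-1) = (0 5 8 16 7 3)(2 17)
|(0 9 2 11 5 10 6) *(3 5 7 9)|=|(0 3 5 10 6)(2 11 7 9)|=20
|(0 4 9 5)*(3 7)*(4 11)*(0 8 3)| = 8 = |(0 11 4 9 5 8 3 7)|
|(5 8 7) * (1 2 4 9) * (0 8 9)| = 8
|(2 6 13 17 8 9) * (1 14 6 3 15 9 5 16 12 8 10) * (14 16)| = 20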